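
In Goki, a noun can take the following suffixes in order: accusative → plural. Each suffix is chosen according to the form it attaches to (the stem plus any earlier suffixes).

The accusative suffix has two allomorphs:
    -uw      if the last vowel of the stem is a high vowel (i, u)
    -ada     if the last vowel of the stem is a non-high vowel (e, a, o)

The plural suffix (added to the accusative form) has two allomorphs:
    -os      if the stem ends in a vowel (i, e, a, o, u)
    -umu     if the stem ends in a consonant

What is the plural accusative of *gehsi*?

The last vowel of *gehsi* is /i/, which is a high vowel, so the accusative suffix is -uw, giving *gehsiuw*.
The accusative form *gehsiuw* — final sound /w/ (a consonant) → -umu → *gehsiuwumu*.

gehsiuwumu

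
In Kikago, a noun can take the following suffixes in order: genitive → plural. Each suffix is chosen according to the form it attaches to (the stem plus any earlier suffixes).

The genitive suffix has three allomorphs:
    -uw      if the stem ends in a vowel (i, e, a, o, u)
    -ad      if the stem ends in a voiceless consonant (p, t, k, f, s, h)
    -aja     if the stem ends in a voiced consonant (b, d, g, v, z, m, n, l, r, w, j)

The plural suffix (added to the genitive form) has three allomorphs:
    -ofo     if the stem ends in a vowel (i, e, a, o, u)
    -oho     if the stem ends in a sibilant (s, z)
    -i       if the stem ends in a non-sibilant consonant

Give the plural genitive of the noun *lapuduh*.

The final sound of *lapuduh* is /h/, which is a voiceless consonant, so the genitive suffix is -ad, giving *lapuduhad*.
Since the final sound of the genitive form *lapuduhad* is /d/ (a non-sibilant consonant), it takes -i, giving *lapuduhadi*.

lapuduhadi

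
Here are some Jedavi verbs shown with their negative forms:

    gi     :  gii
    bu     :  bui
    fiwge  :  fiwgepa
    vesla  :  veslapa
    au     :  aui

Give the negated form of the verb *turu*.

turui

The pattern is height harmony: -i when the last vowel of the stem is a high vowel (*gi*, *bu*, *au*); -pa when the last vowel of the stem is a non-high vowel (*fiwge*, *vesla*).
*turu* — last vowel /u/ (a high vowel) → -i → *turui*.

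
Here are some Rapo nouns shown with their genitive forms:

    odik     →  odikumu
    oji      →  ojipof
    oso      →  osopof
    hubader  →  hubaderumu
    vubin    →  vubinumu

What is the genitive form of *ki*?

kipof

Looking at the final sound of each stem: -umu when the stem ends in a consonant (*odik*, *hubader*, *vubin*); -pof when the stem ends in a vowel (*oji*, *oso*).
*ki*: final sound = /i/, a vowel → -pof → *kipof*.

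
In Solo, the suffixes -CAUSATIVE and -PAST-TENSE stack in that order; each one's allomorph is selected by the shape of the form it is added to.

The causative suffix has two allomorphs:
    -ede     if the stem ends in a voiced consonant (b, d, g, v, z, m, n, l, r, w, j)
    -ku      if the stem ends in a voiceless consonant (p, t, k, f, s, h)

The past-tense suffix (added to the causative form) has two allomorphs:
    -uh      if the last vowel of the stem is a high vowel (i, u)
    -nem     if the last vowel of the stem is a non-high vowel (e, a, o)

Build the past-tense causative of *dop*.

*dop* — final consonant /p/ (voiceless) → -ku → *dopku*.
The causative form *dopku* — last vowel /u/ (a high vowel) → -uh → *dopkuuh*.

dopkuuh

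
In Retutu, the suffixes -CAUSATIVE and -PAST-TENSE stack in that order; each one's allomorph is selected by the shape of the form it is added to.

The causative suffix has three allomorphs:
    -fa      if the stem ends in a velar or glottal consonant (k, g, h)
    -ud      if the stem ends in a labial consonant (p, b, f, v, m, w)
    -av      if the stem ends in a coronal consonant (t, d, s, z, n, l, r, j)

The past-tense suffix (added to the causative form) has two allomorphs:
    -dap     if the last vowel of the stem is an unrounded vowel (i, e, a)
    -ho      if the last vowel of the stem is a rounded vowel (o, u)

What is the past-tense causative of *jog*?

jogfadap

The final consonant of *jog* is /g/, which is velar/glottal, so the causative suffix is -fa, giving *jogfa*.
The last vowel of the causative form *jogfa* is /a/, which is an unrounded vowel, so the past-tense suffix is -dap, giving *jogfadap*.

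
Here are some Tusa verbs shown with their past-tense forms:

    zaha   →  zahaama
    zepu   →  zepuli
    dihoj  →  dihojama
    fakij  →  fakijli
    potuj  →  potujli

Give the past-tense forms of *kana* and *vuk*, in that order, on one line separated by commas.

kanaama, vukli

The pattern is height harmony: -li when the last vowel of the stem is a high vowel (*zepu*, *fakij*, *potuj*); -ama when the last vowel of the stem is a non-high vowel (*zaha*, *dihoj*).
Since the last vowel of *kana* is /a/ (a non-high vowel), it takes -ama, giving *kanaama*.
*vuk*: last vowel = /u/, a high vowel → -li → *vukli*.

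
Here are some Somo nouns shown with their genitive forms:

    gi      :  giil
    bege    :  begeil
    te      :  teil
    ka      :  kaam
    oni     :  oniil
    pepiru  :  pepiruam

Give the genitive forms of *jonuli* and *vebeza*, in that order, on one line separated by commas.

The alternation tracks the last vowel of the stem — -il when the last vowel of the stem is a front vowel (*gi*, *bege*, *te*, *oni*); -am when the last vowel of the stem is a back vowel (*ka*, *pepiru*).
Since the last vowel of *jonuli* is /i/ (a front vowel), it takes -il, giving *jonuliil*.
The last vowel of *vebeza* is /a/, which is a back vowel, so the suffix is -am, giving *vebezaam*.

jonuliil, vebezaam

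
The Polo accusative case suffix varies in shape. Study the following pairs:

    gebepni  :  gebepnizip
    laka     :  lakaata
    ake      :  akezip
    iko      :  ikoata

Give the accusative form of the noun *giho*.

Looking at the last vowel of each stem: -zip when the last vowel of the stem is a front vowel (*gebepni*, *ake*); -ata when the last vowel of the stem is a back vowel (*laka*, *iko*).
*giho* — last vowel /o/ (a back vowel) → -ata → *gihoata*.

gihoata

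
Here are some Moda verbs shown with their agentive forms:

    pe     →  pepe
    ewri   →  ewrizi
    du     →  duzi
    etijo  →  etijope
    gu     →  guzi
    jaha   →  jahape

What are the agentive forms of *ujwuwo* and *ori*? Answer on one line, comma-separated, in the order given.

ujwuwope, orizi

The suffix is conditioned by the last vowel: -zi when the last vowel of the stem is a high vowel (*ewri*, *du*, *gu*); -pe when the last vowel of the stem is a non-high vowel (*pe*, *etijo*, *jaha*).
*ujwuwo* — last vowel /o/ (a non-high vowel) → -pe → *ujwuwope*.
*ori*: last vowel = /i/, a high vowel → -zi → *orizi*.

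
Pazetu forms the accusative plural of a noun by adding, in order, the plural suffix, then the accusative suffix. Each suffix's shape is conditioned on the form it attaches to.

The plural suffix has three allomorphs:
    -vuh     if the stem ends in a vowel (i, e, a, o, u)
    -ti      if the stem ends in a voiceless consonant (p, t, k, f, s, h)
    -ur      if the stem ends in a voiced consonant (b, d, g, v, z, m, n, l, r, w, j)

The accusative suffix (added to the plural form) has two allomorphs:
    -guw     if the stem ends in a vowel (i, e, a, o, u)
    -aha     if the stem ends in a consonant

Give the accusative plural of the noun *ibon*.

ibonuraha

*ibon*: final sound = /n/, a voiced consonant → -ur → *ibonur*.
The final sound of the plural form *ibonur* is /r/, which is a consonant, so the accusative suffix is -aha, giving *ibonuraha*.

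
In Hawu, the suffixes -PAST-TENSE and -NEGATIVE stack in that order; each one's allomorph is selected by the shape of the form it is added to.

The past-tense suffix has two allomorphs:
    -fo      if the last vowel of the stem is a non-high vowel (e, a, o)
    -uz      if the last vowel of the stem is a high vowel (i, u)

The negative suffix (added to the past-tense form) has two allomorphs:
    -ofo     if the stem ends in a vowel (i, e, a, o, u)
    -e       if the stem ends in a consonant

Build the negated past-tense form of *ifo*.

Since the last vowel of *ifo* is /o/ (a non-high vowel), it takes -fo, giving *ifofo*.
The past-tense form *ifofo* — final sound /o/ (a vowel) → -ofo → *ifofoofo*.

ifofoofo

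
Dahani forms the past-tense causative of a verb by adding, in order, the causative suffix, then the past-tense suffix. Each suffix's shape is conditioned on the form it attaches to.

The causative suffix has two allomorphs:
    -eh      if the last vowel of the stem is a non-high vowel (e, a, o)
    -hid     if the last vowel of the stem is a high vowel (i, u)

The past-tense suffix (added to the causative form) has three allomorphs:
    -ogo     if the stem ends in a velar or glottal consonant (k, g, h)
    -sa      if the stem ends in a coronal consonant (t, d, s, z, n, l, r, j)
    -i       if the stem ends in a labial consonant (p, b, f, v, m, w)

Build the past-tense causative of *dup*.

duphidsa

Since the last vowel of *dup* is /u/ (a high vowel), it takes -hid, giving *duphid*.
The causative form *duphid*: final consonant = /d/, coronal → -sa → *duphidsa*.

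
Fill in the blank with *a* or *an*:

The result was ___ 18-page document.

an

The indefinite article is chosen by the initial *sound* of the following word, not its spelling.
The number *18* is spoken "eighteen", beginning with /ˌeɪˈtiːn/ — a vowel sound.
So the article is *an*: The result was an 18-page document.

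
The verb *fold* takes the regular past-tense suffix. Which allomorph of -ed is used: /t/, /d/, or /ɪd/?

/ɪd/

The stem *fold* ends in /t/ or /d/.
The -ed suffix is realized as /ɪd/ after /t, d/; as /t/ after other voiceless consonants; and as /d/ after other voiced sounds.
So -ed on *fold* is pronounced /ɪd/.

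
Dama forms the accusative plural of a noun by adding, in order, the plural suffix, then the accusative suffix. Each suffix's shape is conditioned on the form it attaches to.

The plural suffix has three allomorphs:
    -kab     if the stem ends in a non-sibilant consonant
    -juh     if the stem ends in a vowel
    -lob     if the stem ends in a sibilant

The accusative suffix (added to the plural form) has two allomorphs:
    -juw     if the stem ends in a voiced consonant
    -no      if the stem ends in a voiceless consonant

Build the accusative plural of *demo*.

demojuhno

Since the final sound of *demo* is /o/ (a vowel), it takes -juh, giving *demojuh*.
Since the final consonant of the plural form *demojuh* is /h/ (voiceless), it takes -no, giving *demojuhno*.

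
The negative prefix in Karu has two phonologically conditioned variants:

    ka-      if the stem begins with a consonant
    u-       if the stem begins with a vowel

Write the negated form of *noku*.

kanoku

The first sound of *noku* is /n/, which is a consonant, so the prefix is ka-, giving *kanoku*.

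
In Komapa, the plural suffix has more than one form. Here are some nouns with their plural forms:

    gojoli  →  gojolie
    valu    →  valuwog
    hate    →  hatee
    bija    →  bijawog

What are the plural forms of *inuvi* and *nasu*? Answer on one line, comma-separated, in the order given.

inuvie, nasuwog

The suffix is conditioned by the last vowel: -e when the last vowel of the stem is a front vowel (*gojoli*, *hate*); -wog when the last vowel of the stem is a back vowel (*valu*, *bija*).
*inuvi* — last vowel /i/ (a front vowel) → -e → *inuvie*.
*nasu* — last vowel /u/ (a back vowel) → -wog → *nasuwog*.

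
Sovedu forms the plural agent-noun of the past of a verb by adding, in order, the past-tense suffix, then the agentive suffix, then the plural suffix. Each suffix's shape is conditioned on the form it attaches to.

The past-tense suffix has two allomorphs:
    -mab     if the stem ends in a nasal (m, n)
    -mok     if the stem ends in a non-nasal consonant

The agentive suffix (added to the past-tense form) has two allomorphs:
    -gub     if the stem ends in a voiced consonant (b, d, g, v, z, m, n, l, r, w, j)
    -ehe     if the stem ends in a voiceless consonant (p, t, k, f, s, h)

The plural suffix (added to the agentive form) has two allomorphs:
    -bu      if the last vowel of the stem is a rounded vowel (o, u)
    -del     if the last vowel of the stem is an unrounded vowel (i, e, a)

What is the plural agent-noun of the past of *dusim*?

dusimmabgubbu

The final consonant of *dusim* is /m/, which is a nasal, so the past-tense suffix is -mab, giving *dusimmab*.
Since the final consonant of the past-tense form *dusimmab* is /b/ (voiced), it takes -gub, giving *dusimmabgub*.
The agentive form *dusimmabgub*: last vowel = /u/, a rounded vowel → -bu → *dusimmabgubbu*.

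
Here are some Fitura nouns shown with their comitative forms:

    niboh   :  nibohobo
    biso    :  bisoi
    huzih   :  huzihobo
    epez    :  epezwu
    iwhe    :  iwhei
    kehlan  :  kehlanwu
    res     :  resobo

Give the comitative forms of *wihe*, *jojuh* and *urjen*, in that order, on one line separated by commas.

wihei, jojuhobo, urjenwu

Looking at the final sound of each stem: -obo when the stem ends in a voiceless consonant (*niboh*, *huzih*, *res*); -wu when the stem ends in a voiced consonant (*epez*, *kehlan*); -i when the stem ends in a vowel (*biso*, *iwhe*).
Since the final sound of *wihe* is /e/ (a vowel), it takes -i, giving *wihei*.
The final sound of *jojuh* is /h/, which is a voiceless consonant, so the suffix is -obo, giving *jojuhobo*.
The final sound of *urjen* is /n/, which is a voiced consonant, so the suffix is -wu, giving *urjenwu*.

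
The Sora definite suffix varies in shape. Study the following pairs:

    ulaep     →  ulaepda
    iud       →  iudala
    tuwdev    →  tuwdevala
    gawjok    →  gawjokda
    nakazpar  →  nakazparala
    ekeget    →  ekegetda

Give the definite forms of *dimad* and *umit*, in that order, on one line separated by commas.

dimadala, umitda

Looking at the final consonant of each stem: -da when the stem ends in a voiceless consonant (*ulaep*, *gawjok*, *ekeget*); -ala when the stem ends in a voiced consonant (*iud*, *tuwdev*, *nakazpar*).
*dimad* — final consonant /d/ (voiced) → -ala → *dimadala*.
Since the final consonant of *umit* is /t/ (voiceless), it takes -da, giving *umitda*.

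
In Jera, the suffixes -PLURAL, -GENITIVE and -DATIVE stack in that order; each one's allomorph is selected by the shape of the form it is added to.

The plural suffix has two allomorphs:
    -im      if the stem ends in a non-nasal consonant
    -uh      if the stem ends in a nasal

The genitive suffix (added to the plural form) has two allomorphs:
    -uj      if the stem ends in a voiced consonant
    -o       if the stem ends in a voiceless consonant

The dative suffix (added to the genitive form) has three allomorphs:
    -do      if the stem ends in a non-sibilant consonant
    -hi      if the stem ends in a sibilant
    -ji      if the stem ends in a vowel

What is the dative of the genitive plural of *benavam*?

benavamuhoji

*benavam*: final consonant = /m/, a nasal → -uh → *benavamuh*.
The plural form *benavamuh* — final consonant /h/ (voiceless) → -o → *benavamuho*.
The genitive form *benavamuho*: final sound = /o/, a vowel → -ji → *benavamuhoji*.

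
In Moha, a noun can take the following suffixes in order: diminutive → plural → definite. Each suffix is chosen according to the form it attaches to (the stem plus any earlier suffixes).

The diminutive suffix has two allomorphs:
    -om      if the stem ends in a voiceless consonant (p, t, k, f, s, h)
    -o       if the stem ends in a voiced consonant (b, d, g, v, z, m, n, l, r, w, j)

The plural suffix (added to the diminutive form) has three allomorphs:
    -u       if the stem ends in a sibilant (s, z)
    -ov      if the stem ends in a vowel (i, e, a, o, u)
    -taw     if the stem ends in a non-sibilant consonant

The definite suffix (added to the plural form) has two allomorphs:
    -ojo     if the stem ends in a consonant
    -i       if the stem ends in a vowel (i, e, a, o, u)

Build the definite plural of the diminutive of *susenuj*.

*susenuj* — final consonant /j/ (voiced) → -o → *susenujo*.
Since the final sound of the diminutive form *susenujo* is /o/ (a vowel), it takes -ov, giving *susenujoov*.
The plural form *susenujoov* — final sound /v/ (a consonant) → -ojo → *susenujoovojo*.

susenujoovojo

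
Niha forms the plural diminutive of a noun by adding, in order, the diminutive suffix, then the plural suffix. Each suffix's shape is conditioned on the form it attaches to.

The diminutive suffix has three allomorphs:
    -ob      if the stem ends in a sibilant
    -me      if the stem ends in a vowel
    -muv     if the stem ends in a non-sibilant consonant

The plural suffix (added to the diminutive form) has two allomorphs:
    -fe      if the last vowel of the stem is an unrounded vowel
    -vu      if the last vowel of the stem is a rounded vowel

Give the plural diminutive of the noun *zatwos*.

The final sound of *zatwos* is /s/, which is a sibilant, so the diminutive suffix is -ob, giving *zatwosob*.
The diminutive form *zatwosob* — last vowel /o/ (a rounded vowel) → -vu → *zatwosobvu*.

zatwosobvu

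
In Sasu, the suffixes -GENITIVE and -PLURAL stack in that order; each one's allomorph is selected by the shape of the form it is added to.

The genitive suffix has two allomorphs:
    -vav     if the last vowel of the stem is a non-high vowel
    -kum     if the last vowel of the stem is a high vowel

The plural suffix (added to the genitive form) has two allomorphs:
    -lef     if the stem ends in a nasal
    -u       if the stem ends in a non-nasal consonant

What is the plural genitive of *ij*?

The last vowel of *ij* is /i/, which is a high vowel, so the genitive suffix is -kum, giving *ijkum*.
The final consonant of the genitive form *ijkum* is /m/, which is a nasal, so the plural suffix is -lef, giving *ijkumlef*.

ijkumlef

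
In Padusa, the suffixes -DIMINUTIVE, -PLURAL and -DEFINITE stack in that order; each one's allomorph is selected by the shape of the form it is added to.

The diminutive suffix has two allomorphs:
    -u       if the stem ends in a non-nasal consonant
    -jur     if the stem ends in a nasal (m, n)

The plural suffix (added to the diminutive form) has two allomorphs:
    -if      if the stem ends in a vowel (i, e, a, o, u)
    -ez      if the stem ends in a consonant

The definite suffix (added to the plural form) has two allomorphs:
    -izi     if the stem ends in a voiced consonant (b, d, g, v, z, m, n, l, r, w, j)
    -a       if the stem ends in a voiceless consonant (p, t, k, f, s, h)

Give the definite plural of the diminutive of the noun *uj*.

*uj*: final consonant = /j/, non-nasal → -u → *uju*.
The final sound of the diminutive form *uju* is /u/, which is a vowel, so the plural suffix is -if, giving *ujuif*.
The plural form *ujuif*: final consonant = /f/, voiceless → -a → *ujuifa*.

ujuifa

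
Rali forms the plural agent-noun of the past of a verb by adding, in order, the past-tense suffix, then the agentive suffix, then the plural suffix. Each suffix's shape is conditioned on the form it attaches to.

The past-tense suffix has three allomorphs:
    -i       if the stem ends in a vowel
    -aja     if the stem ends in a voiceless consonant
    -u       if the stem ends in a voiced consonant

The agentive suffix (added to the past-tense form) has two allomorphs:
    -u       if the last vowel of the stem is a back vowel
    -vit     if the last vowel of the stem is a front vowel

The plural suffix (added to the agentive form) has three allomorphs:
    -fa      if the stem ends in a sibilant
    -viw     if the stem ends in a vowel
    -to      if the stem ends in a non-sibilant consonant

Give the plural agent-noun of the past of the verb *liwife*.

Since the final sound of *liwife* is /e/ (a vowel), it takes -i, giving *liwifei*.
The past-tense form *liwifei*: last vowel = /i/, a front vowel → -vit → *liwifeivit*.
The agentive form *liwifeivit* — final sound /t/ (a non-sibilant consonant) → -to → *liwifeivitto*.

liwifeivitto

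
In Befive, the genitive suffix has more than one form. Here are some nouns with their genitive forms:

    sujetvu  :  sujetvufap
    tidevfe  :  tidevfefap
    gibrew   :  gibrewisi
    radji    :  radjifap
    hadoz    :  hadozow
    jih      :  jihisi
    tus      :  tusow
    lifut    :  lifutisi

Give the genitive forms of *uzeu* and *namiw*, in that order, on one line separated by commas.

The alternation tracks the final sound of the stem — -ow when the stem ends in a sibilant (*hadoz*, *tus*); -isi when the stem ends in a non-sibilant consonant (*gibrew*, *jih*, *lifut*); -fap when the stem ends in a vowel (*sujetvu*, *tidevfe*, *radji*).
*uzeu*: final sound = /u/, a vowel → -fap → *uzeufap*.
*namiw*: final sound = /w/, a non-sibilant consonant → -isi → *namiwisi*.

uzeufap, namiwisi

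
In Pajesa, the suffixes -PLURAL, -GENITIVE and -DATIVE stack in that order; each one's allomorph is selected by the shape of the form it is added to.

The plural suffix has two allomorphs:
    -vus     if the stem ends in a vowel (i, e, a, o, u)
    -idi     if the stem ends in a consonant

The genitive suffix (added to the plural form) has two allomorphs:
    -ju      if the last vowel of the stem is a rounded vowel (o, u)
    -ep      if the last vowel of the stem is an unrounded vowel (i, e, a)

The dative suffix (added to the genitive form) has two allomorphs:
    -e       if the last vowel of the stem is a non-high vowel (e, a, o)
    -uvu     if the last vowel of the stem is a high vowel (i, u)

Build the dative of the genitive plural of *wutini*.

*wutini*: final sound = /i/, a vowel → -vus → *wutinivus*.
Since the last vowel of the plural form *wutinivus* is /u/ (a rounded vowel), it takes -ju, giving *wutinivusju*.
The last vowel of the genitive form *wutinivusju* is /u/, which is a high vowel, so the dative suffix is -uvu, giving *wutinivusjuuvu*.

wutinivusjuuvu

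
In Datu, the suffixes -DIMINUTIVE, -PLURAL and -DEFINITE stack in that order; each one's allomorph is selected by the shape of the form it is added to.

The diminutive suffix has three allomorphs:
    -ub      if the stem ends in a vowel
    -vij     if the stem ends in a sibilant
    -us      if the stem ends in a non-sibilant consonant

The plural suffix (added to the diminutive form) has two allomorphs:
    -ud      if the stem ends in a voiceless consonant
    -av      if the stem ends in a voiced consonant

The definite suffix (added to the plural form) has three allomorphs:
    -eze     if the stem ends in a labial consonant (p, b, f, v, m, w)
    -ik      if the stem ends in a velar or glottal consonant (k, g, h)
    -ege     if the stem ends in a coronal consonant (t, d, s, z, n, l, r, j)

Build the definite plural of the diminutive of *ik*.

ikusudege

Since the final sound of *ik* is /k/ (a non-sibilant consonant), it takes -us, giving *ikus*.
The diminutive form *ikus* — final consonant /s/ (voiceless) → -ud → *ikusud*.
The final consonant of the plural form *ikusud* is /d/, which is coronal, so the definite suffix is -ege, giving *ikusudege*.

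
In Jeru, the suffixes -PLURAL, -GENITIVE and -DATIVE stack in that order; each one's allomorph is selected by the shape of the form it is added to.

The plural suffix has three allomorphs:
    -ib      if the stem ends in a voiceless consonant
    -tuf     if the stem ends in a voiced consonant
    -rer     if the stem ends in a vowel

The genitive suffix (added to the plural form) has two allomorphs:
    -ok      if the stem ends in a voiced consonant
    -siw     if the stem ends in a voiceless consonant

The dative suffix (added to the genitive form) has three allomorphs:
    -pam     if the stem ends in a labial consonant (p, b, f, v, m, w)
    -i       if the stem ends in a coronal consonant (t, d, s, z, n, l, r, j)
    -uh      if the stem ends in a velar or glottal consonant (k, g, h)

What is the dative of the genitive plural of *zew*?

zewtufsiwpam

*zew*: final sound = /w/, a voiced consonant → -tuf → *zewtuf*.
The plural form *zewtuf* — final consonant /f/ (voiceless) → -siw → *zewtufsiw*.
Since the final consonant of the genitive form *zewtufsiw* is /w/ (labial), it takes -pam, giving *zewtufsiwpam*.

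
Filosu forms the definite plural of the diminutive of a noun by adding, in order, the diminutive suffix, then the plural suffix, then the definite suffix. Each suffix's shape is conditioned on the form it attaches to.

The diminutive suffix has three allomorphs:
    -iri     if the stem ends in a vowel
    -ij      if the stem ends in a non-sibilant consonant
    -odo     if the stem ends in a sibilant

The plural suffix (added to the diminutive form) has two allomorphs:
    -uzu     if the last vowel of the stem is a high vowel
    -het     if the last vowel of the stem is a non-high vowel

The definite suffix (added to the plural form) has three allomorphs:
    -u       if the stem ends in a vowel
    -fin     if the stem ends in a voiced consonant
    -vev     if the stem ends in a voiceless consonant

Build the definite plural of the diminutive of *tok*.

tokijuzuu

Since the final sound of *tok* is /k/ (a non-sibilant consonant), it takes -ij, giving *tokij*.
Since the last vowel of the diminutive form *tokij* is /i/ (a high vowel), it takes -uzu, giving *tokijuzu*.
The plural form *tokijuzu*: final sound = /u/, a vowel → -u → *tokijuzuu*.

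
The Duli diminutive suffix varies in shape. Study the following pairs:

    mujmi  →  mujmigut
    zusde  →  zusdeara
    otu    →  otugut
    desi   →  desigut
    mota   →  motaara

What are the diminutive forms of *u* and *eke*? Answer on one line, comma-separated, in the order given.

The suffix is conditioned by the last vowel: -gut when the last vowel of the stem is a high vowel (*mujmi*, *otu*, *desi*); -ara when the last vowel of the stem is a non-high vowel (*zusde*, *mota*).
Since the last vowel of *u* is /u/ (a high vowel), it takes -gut, giving *ugut*.
*eke*: last vowel = /e/, a non-high vowel → -ara → *ekeara*.

ugut, ekeara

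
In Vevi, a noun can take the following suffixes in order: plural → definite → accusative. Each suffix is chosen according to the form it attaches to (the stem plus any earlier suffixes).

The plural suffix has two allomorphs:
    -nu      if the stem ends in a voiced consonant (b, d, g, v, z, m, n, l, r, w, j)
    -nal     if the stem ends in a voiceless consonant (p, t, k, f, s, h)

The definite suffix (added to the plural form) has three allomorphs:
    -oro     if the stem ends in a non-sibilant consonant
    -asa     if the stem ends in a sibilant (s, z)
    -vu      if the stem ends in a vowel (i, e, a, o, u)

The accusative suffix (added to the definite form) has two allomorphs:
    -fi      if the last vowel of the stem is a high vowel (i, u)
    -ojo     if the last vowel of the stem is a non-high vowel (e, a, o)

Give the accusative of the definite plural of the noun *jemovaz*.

The final consonant of *jemovaz* is /z/, which is voiced, so the plural suffix is -nu, giving *jemovaznu*.
The plural form *jemovaznu* — final sound /u/ (a vowel) → -vu → *jemovaznuvu*.
The definite form *jemovaznuvu* — last vowel /u/ (a high vowel) → -fi → *jemovaznuvufi*.

jemovaznuvufi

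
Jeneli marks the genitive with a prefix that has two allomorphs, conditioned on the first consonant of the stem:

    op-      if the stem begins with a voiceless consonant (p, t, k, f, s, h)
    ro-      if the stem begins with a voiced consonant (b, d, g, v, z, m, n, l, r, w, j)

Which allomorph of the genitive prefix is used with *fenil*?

*fenil*: first consonant = /f/, voiceless → op-.

op-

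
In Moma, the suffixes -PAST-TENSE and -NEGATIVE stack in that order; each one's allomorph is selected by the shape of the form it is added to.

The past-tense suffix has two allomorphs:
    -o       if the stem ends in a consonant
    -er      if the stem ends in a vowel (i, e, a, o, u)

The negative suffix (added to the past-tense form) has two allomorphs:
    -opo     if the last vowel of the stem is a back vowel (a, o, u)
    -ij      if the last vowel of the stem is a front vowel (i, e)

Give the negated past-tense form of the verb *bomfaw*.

The final sound of *bomfaw* is /w/, which is a consonant, so the past-tense suffix is -o, giving *bomfawo*.
The last vowel of the past-tense form *bomfawo* is /o/, which is a back vowel, so the negative suffix is -opo, giving *bomfawoopo*.

bomfawoopo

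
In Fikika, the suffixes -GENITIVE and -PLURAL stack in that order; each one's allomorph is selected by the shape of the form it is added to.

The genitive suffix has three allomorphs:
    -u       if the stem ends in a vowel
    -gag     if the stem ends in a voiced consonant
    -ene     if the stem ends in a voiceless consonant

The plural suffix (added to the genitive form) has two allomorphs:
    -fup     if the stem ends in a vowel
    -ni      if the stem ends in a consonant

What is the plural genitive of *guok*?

Since the final sound of *guok* is /k/ (a voiceless consonant), it takes -ene, giving *guokene*.
Since the final sound of the genitive form *guokene* is /e/ (a vowel), it takes -fup, giving *guokenefup*.

guokenefup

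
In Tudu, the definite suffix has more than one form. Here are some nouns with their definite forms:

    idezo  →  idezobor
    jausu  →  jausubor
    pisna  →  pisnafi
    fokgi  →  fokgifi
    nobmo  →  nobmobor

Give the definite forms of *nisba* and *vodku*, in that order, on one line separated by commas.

nisbafi, vodkubor

The suffix is conditioned by the last vowel: -bor when the last vowel of the stem is a rounded vowel (*idezo*, *jausu*, *nobmo*); -fi when the last vowel of the stem is an unrounded vowel (*pisna*, *fokgi*).
Since the last vowel of *nisba* is /a/ (an unrounded vowel), it takes -fi, giving *nisbafi*.
Since the last vowel of *vodku* is /u/ (a rounded vowel), it takes -bor, giving *vodkubor*.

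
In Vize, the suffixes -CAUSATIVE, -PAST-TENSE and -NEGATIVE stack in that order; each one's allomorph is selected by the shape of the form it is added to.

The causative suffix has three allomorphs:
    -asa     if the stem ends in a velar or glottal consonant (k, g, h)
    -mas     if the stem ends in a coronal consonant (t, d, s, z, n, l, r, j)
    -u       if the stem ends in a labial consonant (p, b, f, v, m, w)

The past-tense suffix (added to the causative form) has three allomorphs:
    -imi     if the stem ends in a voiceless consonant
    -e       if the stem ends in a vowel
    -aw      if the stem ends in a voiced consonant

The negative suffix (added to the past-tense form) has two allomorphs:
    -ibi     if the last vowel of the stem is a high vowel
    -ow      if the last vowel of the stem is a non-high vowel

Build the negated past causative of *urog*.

urogasaeow

Since the final consonant of *urog* is /g/ (velar/glottal), it takes -asa, giving *urogasa*.
The final sound of the causative form *urogasa* is /a/, which is a vowel, so the past-tense suffix is -e, giving *urogasae*.
The past-tense form *urogasae* — last vowel /e/ (a non-high vowel) → -ow → *urogasaeow*.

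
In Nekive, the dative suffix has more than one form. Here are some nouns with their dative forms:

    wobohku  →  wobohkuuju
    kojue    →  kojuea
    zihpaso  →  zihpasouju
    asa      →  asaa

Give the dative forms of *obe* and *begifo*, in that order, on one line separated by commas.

The suffix is conditioned by the last vowel: -uju when the last vowel of the stem is a rounded vowel (*wobohku*, *zihpaso*); -a when the last vowel of the stem is an unrounded vowel (*kojue*, *asa*).
The last vowel of *obe* is /e/, which is an unrounded vowel, so the suffix is -a, giving *obea*.
The last vowel of *begifo* is /o/, which is a rounded vowel, so the suffix is -uju, giving *begifouju*.

obea, begifouju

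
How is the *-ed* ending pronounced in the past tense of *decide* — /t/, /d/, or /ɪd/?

/ɪd/

The stem *decide* ends in /t/ or /d/.
The -ed suffix is realized as /ɪd/ after /t, d/; as /t/ after other voiceless consonants; and as /d/ after other voiced sounds.
So -ed on *decide* is pronounced /ɪd/.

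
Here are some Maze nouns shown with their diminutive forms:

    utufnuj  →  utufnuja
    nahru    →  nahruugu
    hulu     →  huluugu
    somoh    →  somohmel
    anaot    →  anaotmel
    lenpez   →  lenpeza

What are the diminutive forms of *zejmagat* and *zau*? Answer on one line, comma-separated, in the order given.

Looking at the final sound of each stem: -mel when the stem ends in a voiceless consonant (*somoh*, *anaot*); -a when the stem ends in a voiced consonant (*utufnuj*, *lenpez*); -ugu when the stem ends in a vowel (*nahru*, *hulu*).
Since the final sound of *zejmagat* is /t/ (a voiceless consonant), it takes -mel, giving *zejmagatmel*.
Since the final sound of *zau* is /u/ (a vowel), it takes -ugu, giving *zauugu*.

zejmagatmel, zauugu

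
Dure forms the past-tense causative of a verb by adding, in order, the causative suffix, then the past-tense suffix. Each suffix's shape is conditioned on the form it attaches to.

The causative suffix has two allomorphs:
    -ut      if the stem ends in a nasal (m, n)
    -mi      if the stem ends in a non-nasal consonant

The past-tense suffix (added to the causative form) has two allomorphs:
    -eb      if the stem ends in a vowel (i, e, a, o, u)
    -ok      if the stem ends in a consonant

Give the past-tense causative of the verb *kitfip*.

kitfipmieb

The final consonant of *kitfip* is /p/, which is non-nasal, so the causative suffix is -mi, giving *kitfipmi*.
Since the final sound of the causative form *kitfipmi* is /i/ (a vowel), it takes -eb, giving *kitfipmieb*.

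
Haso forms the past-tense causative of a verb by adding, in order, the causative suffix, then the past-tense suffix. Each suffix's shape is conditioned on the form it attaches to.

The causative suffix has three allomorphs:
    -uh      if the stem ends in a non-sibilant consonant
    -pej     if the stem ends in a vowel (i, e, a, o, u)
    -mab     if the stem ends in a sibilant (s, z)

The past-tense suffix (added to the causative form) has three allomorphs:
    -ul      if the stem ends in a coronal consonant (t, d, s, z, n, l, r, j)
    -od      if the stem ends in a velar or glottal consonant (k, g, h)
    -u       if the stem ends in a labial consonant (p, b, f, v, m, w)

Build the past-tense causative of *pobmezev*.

The final sound of *pobmezev* is /v/, which is a non-sibilant consonant, so the causative suffix is -uh, giving *pobmezevuh*.
Since the final consonant of the causative form *pobmezevuh* is /h/ (velar/glottal), it takes -od, giving *pobmezevuhod*.

pobmezevuhod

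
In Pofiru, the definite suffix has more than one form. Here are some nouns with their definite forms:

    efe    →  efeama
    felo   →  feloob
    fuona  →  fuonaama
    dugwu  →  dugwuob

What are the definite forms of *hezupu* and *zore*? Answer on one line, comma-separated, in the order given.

hezupuob, zoreama

Looking at the last vowel of each stem: -ob when the last vowel of the stem is a rounded vowel (*felo*, *dugwu*); -ama when the last vowel of the stem is an unrounded vowel (*efe*, *fuona*).
*hezupu*: last vowel = /u/, a rounded vowel → -ob → *hezupuob*.
The last vowel of *zore* is /e/, which is an unrounded vowel, so the suffix is -ama, giving *zoreama*.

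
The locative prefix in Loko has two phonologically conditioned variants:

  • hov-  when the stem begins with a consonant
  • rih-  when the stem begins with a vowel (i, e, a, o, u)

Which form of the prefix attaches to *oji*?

rih-

The first sound of *oji* is /o/, which is a vowel, so the prefix is rih-.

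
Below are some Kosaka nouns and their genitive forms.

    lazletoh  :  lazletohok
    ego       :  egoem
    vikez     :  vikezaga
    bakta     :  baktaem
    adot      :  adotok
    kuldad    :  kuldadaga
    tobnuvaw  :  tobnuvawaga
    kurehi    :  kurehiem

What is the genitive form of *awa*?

awaem

Looking at the final sound of each stem: -ok when the stem ends in a voiceless consonant (*lazletoh*, *adot*); -aga when the stem ends in a voiced consonant (*vikez*, *kuldad*, *tobnuvaw*); -em when the stem ends in a vowel (*ego*, *bakta*, *kurehi*).
The final sound of *awa* is /a/, which is a vowel, so the suffix is -em, giving *awaem*.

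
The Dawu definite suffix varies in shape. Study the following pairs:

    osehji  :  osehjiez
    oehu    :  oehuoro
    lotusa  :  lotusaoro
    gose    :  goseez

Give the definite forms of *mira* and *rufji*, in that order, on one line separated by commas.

The suffix is conditioned by the last vowel: -ez when the last vowel of the stem is a front vowel (*osehji*, *gose*); -oro when the last vowel of the stem is a back vowel (*oehu*, *lotusa*).
*mira*: last vowel = /a/, a back vowel → -oro → *miraoro*.
The last vowel of *rufji* is /i/, which is a front vowel, so the suffix is -ez, giving *rufjiez*.

miraoro, rufjiez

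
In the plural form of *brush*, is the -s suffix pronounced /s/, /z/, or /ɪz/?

/ɪz/

The stem *brush* ends in a sibilant (/s, z, ʃ, ʒ, tʃ, dʒ/).
The plural suffix surfaces as /ɪz/ after sibilants, /s/ after other voiceless consonants, and /z/ after other voiced sounds.
So the plural -s on *brush* is pronounced /ɪz/.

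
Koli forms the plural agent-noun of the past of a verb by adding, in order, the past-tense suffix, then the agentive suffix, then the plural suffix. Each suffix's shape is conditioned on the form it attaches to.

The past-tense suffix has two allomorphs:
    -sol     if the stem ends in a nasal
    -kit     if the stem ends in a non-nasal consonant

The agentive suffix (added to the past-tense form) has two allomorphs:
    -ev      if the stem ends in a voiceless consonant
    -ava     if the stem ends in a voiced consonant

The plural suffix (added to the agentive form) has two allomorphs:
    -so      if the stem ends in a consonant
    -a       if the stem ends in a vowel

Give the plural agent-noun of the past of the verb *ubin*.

ubinsolavaa

*ubin*: final consonant = /n/, a nasal → -sol → *ubinsol*.
The final consonant of the past-tense form *ubinsol* is /l/, which is voiced, so the agentive suffix is -ava, giving *ubinsolava*.
Since the final sound of the agentive form *ubinsolava* is /a/ (a vowel), it takes -a, giving *ubinsolavaa*.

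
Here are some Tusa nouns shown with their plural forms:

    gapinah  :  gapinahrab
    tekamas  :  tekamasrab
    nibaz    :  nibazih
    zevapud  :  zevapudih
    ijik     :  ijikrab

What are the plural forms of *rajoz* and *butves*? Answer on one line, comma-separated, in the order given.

rajozih, butvesrab

Looking at the final consonant of each stem: -rab when the stem ends in a voiceless consonant (*gapinah*, *tekamas*, *ijik*); -ih when the stem ends in a voiced consonant (*nibaz*, *zevapud*).
*rajoz* — final consonant /z/ (voiced) → -ih → *rajozih*.
*butves*: final consonant = /s/, voiceless → -rab → *butvesrab*.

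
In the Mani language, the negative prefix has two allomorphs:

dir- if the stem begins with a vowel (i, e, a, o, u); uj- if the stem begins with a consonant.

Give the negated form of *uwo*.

*uwo* — first sound /u/ (a vowel) → dir- → *diruwo*.

diruwo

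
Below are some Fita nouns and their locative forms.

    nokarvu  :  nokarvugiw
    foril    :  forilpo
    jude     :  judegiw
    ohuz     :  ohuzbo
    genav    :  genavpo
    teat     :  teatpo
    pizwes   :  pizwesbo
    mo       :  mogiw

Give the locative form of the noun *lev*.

levpo

Looking at the final sound of each stem: -bo when the stem ends in a sibilant (*ohuz*, *pizwes*); -po when the stem ends in a non-sibilant consonant (*foril*, *genav*, *teat*); -giw when the stem ends in a vowel (*nokarvu*, *jude*, *mo*).
The final sound of *lev* is /v/, which is a non-sibilant consonant, so the suffix is -po, giving *levpo*.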